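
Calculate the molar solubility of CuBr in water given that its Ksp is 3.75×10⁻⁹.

6.12×10⁻⁵ M

CuBr(s) ⇌ Cu⁺(aq) + Br⁻(aq)
Let s be the molar solubility. Then [Cu⁺] = s and [Br⁻] = s.
Ksp = [Cu⁺][Br⁻] = s · s = s^2
s^2 = 3.75×10⁻⁹
s = 6.12×10⁻⁵ mol/L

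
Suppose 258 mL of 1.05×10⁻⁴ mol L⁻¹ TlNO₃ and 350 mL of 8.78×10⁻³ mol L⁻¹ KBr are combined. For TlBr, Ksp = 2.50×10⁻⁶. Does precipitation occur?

After mixing, V = 258 mL + 350 mL = 608 mL.
[Tl⁺] = (1.05×10⁻⁴)(258)/608 = 4.46×10⁻⁵ mol L⁻¹
[Br⁻] = (8.78×10⁻³)(350)/608 = 5.05×10⁻³ mol L⁻¹
Q = [Tl⁺][Br⁻] = 2.25×10⁻⁷
Since Q (2.25×10⁻⁷) is less than Ksp (2.50×10⁻⁶), no TlBr precipitates.

No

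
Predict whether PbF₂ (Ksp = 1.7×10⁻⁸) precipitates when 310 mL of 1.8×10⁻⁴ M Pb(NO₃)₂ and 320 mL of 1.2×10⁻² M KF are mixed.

No

The combined volume is 630 mL.
[Pb²⁺] = (1.8×10⁻⁴)(310)/630 = 8.9×10⁻⁵ M
[F⁻] = (1.2×10⁻²)(320)/630 = 6.1×10⁻³ M
Q = [Pb²⁺][F⁻]^2 = 3.3×10⁻⁹
Q < Ksp (3.3×10⁻⁹ vs 1.7×10⁻⁸); the solution remains unsaturated and no precipitate forms.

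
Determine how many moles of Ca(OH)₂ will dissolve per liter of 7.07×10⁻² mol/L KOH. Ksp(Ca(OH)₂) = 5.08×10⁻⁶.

1.02×10⁻³ M

Ca(OH)₂(s) ⇌ Ca²⁺(aq) + 2 OH⁻(aq)
The solution already contains OH⁻ at 7.07×10⁻² mol/L. Let s be the molar solubility of Ca(OH)₂.
[OH⁻] ≈ 7.07×10⁻² mol/L (common ion dominates); [Ca²⁺] = s.
Ksp = [Ca²⁺][OH⁻]^2 = s(7.07×10⁻²)^2
s = 5.08×10⁻⁶ / (7.07×10⁻²)^2 = 1.02×10⁻³
s = 1.02×10⁻³ mol/L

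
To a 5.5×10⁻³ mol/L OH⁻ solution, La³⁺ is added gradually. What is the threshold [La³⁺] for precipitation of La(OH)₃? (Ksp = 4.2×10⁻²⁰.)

2.5×10⁻¹³ M

Precipitation begins when Q = Ksp.
La(OH)₃(s) ⇌ La³⁺(aq) + 3 OH⁻(aq)
Ksp = [La³⁺][OH⁻]^3 = [La³⁺](5.5×10⁻³)^3
[La³⁺] = 4.2×10⁻²⁰ / (5.5×10⁻³)^3 = 2.5×10⁻¹³
[La³⁺] = 2.5×10⁻¹³ mol/L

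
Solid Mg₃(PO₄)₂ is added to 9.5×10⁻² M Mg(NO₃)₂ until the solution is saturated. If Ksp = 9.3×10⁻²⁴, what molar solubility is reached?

Mg₃(PO₄)₂(s) ⇌ 3 Mg²⁺(aq) + 2 PO₄³⁻(aq)
The solution already contains Mg²⁺ at 9.5×10⁻² M. Let s be the molar solubility of Mg₃(PO₄)₂.
[Mg²⁺] ≈ 9.5×10⁻² M (common ion dominates); [PO₄³⁻] = 2s.
Ksp = [Mg²⁺]^3[PO₄³⁻]^2 = (9.5×10⁻²)^3(2s)^2
(2s)^2 = 9.3×10⁻²⁴ / (9.5×10⁻²)^3 = 1.1×10⁻²⁰
s = 5.2×10⁻¹¹ M

5.2×10⁻¹¹ M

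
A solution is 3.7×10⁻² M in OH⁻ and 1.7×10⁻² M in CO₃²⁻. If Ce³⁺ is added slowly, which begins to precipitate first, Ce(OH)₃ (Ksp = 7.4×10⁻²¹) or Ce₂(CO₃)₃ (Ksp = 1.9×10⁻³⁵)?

Ce(OH)₃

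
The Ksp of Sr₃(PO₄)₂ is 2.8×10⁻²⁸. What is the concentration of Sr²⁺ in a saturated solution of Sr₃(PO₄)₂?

3.6×10⁻⁶ M

Sr₃(PO₄)₂(s) ⇌ 3 Sr²⁺(aq) + 2 PO₄³⁻(aq)
Call the molar solubility s, so that [Sr²⁺] = 3s and [PO₄³⁻] = 2s.
Ksp = [Sr²⁺]^3[PO₄³⁻]^2 = (3s)^3 · (2s)^2 = 108s^5 = 2.8×10⁻²⁸
s = 1.2×10⁻⁶ M
[Sr²⁺] = 3s = 3.6×10⁻⁶ M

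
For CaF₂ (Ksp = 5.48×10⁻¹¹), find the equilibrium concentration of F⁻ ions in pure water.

4.79×10⁻⁴ M

CaF₂(s) ⇌ Ca²⁺(aq) + 2 F⁻(aq)
If s mol/L of CaF₂ dissolves, [Ca²⁺] = s and [F⁻] = 2s.
Ksp = [Ca²⁺][F⁻]^2 = s · (2s)^2 = 4s^3 = 5.48×10⁻¹¹
s = 2.39×10⁻⁴ mol/L
[F⁻] = 2s = 4.79×10⁻⁴ mol/L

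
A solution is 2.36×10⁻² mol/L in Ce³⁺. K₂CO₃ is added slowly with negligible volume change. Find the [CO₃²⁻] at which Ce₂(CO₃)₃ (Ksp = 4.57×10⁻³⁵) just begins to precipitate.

Each salt precipitates once Q = Ksp for that salt.
Ce₂(CO₃)₃(s) ⇌ 2 Ce³⁺(aq) + 3 CO₃²⁻(aq)
Ksp = [Ce³⁺]^2[CO₃²⁻]^3 = [CO₃²⁻]^3(2.36×10⁻²)^2
[CO₃²⁻]^3 = 4.57×10⁻³⁵ / (2.36×10⁻²)^2 = 8.21×10⁻³²
[CO₃²⁻] = 4.35×10⁻¹¹ mol/L

4.35×10⁻¹¹ M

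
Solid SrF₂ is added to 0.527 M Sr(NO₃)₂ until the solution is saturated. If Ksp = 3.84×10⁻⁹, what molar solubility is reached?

4.27×10⁻⁵ M

SrF₂(s) ⇌ Sr²⁺(aq) + 2 F⁻(aq)
With Sr²⁺ already at 0.527 M and s small, take [Sr²⁺] ≈ 0.527 M and [F⁻] = 2s.
Ksp = [Sr²⁺][F⁻]^2 = (0.527)(2s)^2
(2s)^2 = 3.84×10⁻⁹ / (0.527) = 7.29×10⁻⁹
s = 4.27×10⁻⁵ M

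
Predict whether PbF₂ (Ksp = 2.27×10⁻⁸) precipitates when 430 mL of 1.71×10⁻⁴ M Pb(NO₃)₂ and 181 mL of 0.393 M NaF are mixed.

Yes

Total volume after mixing = 430 + 181 = 611 mL.
[Pb²⁺] = (1.71×10⁻⁴)(430)/611 = 1.20×10⁻⁴ M
[F⁻] = (0.393)(181)/611 = 0.116 M
Q = [Pb²⁺][F⁻]^2 = 1.63×10⁻⁶
Q = 1.63×10⁻⁶ > Ksp = 2.27×10⁻⁸, so the solution is supersaturated and PbF₂ precipitates.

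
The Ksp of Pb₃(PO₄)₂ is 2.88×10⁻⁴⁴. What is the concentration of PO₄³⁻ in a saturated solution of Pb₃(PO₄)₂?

1.54×10⁻⁹ M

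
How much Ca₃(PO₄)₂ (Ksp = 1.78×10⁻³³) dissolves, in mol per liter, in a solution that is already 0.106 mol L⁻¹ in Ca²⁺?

6.11×10⁻¹⁶ M

Ca₃(PO₄)₂(s) ⇌ 3 Ca²⁺(aq) + 2 PO₄³⁻(aq)
The solution already contains Ca²⁺ at 0.106 mol L⁻¹. Let s be the molar solubility of Ca₃(PO₄)₂.
[Ca²⁺] ≈ 0.106 mol L⁻¹ (common ion dominates); [PO₄³⁻] = 2s.
Ksp = [Ca²⁺]^3[PO₄³⁻]^2 = (0.106)^3(2s)^2
(2s)^2 = 1.78×10⁻³³ / (0.106)^3 = 1.49×10⁻³⁰
s = 6.11×10⁻¹⁶ mol L⁻¹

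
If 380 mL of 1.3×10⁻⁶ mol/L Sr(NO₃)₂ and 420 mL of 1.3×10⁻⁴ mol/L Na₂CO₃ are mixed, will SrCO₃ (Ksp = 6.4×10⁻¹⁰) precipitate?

After mixing, V = 380 mL + 420 mL = 800 mL.
[Sr²⁺] = (1.3×10⁻⁶)(380)/800 = 6.2×10⁻⁷ mol/L
[CO₃²⁻] = (1.3×10⁻⁴)(420)/800 = 6.8×10⁻⁵ mol/L
Q = [Sr²⁺][CO₃²⁻] = 4.2×10⁻¹¹
Since Q (4.2×10⁻¹¹) is less than Ksp (6.4×10⁻¹⁰), no SrCO₃ precipitates.

No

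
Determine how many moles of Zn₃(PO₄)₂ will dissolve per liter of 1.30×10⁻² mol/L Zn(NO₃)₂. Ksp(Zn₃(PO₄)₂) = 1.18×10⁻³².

3.66×10⁻¹⁴ M

Zn₃(PO₄)₂(s) ⇌ 3 Zn²⁺(aq) + 2 PO₄³⁻(aq)
Let s be the solubility of Zn₃(PO₄)₂ here. The common ion gives [Zn²⁺] ≈ 1.30×10⁻² mol/L, and [PO₄³⁻] = 2s.
Ksp = [Zn²⁺]^3[PO₄³⁻]^2 = (1.30×10⁻²)^3(2s)^2
(2s)^2 = 1.18×10⁻³² / (1.30×10⁻²)^3 = 5.37×10⁻²⁷
s = 3.66×10⁻¹⁴ mol/L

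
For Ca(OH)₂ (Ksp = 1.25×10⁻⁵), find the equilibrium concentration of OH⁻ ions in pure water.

Ca(OH)₂(s) ⇌ Ca²⁺(aq) + 2 OH⁻(aq)
For each mole of Ca(OH)₂ that dissolves per liter, [Ca²⁺] = s and [OH⁻] = 2s; let s denote this solubility.
Ksp = [Ca²⁺][OH⁻]^2 = s · (2s)^2 = 4s^3 = 1.25×10⁻⁵
s = 1.46×10⁻² mol/L
[OH⁻] = 2s = 2.92×10⁻² mol/L

2.92×10⁻² M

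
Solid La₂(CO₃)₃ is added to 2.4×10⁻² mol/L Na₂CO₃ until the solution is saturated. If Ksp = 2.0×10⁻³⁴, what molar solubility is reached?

La₂(CO₃)₃(s) ⇌ 2 La³⁺(aq) + 3 CO₃²⁻(aq)
With CO₃²⁻ already at 2.4×10⁻² mol/L and s small, take [CO₃²⁻] ≈ 2.4×10⁻² mol/L and [La³⁺] = 2s.
Ksp = [La³⁺]^2[CO₃²⁻]^3 = (2s)^2(2.4×10⁻²)^3
(2s)^2 = 2.0×10⁻³⁴ / (2.4×10⁻²)^3 = 1.4×10⁻²⁹
s = 1.9×10⁻¹⁵ mol/L

1.9×10⁻¹⁵ M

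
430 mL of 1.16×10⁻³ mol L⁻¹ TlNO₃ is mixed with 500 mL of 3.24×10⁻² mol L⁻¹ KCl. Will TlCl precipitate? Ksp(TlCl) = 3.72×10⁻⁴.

No

Total volume after mixing = 430 + 500 = 930 mL.
[Tl⁺] = (1.16×10⁻³)(430)/930 = 5.36×10⁻⁴ mol L⁻¹
[Cl⁻] = (3.24×10⁻²)(500)/930 = 1.74×10⁻² mol L⁻¹
Q = [Tl⁺][Cl⁻] = 9.34×10⁻⁶
Q = 9.34×10⁻⁶ < Ksp = 3.72×10⁻⁴, so the solution is unsaturated and no precipitate forms.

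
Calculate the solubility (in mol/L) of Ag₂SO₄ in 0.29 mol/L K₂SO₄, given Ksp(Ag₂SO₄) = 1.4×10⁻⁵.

3.5×10⁻³ M

Ag₂SO₄(s) ⇌ 2 Ag⁺(aq) + SO₄²⁻(aq)
The solution already contains SO₄²⁻ at 0.29 mol/L. Let s be the molar solubility of Ag₂SO₄.
[SO₄²⁻] ≈ 0.29 mol/L (common ion dominates); [Ag⁺] = 2s.
Ksp = [Ag⁺]^2[SO₄²⁻] = (2s)^2(0.29)
(2s)^2 = 1.4×10⁻⁵ / (0.29) = 4.8×10⁻⁵
s = 3.5×10⁻³ mol/L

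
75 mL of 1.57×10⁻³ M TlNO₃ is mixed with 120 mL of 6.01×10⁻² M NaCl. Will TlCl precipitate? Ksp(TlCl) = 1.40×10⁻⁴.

No

Total volume after mixing = 75 + 120 = 195 mL.
[Tl⁺] = (1.57×10⁻³)(75)/195 = 6.04×10⁻⁴ M
[Cl⁻] = (6.01×10⁻²)(120)/195 = 3.70×10⁻² M
Q = [Tl⁺][Cl⁻] = 2.23×10⁻⁵
Q = 2.23×10⁻⁵ < Ksp = 1.40×10⁻⁴, so the solution is unsaturated and no precipitate forms.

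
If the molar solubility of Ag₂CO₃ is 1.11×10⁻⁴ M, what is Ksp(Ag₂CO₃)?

Ksp = 5.47×10⁻¹²

Ag₂CO₃(s) ⇌ 2 Ag⁺(aq) + CO₃²⁻(aq)
Let s be the molar solubility. Then [Ag⁺] = 2s and [CO₃²⁻] = s.
Ksp = [Ag⁺]^2[CO₃²⁻] = (2s)^2 · s = 4s^3
Ksp = 4 × (1.11×10⁻⁴)^3 = 5.47×10⁻¹²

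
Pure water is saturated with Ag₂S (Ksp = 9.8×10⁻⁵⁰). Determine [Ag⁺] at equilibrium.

5.8×10⁻¹⁷ M

Ag₂S(s) ⇌ 2 Ag⁺(aq) + S²⁻(aq)
With molar solubility s: [Ag⁺] = 2s, [S²⁻] = s.
Ksp = [Ag⁺]^2[S²⁻] = (2s)^2 · s = 4s^3 = 9.8×10⁻⁵⁰
s = 2.9×10⁻¹⁷ mol L⁻¹
[Ag⁺] = 2s = 5.8×10⁻¹⁷ mol L⁻¹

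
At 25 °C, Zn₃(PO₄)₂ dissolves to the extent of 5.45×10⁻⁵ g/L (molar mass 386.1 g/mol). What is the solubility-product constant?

s = (5.45×10⁻⁵ g L⁻¹)/(386.1 g mol⁻¹) = 1.4116×10⁻⁷ M
Zn₃(PO₄)₂(s) ⇌ 3 Zn²⁺(aq) + 2 PO₄³⁻(aq)
With molar solubility s: [Zn²⁺] = 3s, [PO₄³⁻] = 2s.
Ksp = [Zn²⁺]^3[PO₄³⁻]^2 = (3s)^3 · (2s)^2 = 108s^5
Ksp = 108 × (1.4116×10⁻⁷)^5 = 6.05×10⁻³³

Ksp = 6.05×10⁻³³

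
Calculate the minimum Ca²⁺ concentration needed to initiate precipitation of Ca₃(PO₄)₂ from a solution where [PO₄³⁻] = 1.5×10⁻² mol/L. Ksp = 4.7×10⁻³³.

The threshold for precipitation is Q = Ksp.
Ca₃(PO₄)₂(s) ⇌ 3 Ca²⁺(aq) + 2 PO₄³⁻(aq)
Ksp = [Ca²⁺]^3[PO₄³⁻]^2 = [Ca²⁺]^3(1.5×10⁻²)^2
[Ca²⁺]^3 = 4.7×10⁻³³ / (1.5×10⁻²)^2 = 2.1×10⁻²⁹
[Ca²⁺] = 2.8×10⁻¹⁰ mol/L

2.8×10⁻¹⁰ M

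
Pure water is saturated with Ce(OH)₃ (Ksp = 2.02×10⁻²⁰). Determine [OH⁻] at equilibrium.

Ce(OH)₃(s) ⇌ Ce³⁺(aq) + 3 OH⁻(aq)
For each mole of Ce(OH)₃ that dissolves per liter, [Ce³⁺] = s and [OH⁻] = 3s; let s denote this solubility.
Ksp = [Ce³⁺][OH⁻]^3 = s · (3s)^3 = 27s^4 = 2.02×10⁻²⁰
s = 5.23×10⁻⁶ mol L⁻¹
[OH⁻] = 3s = 1.57×10⁻⁵ mol L⁻¹

1.57×10⁻⁵ M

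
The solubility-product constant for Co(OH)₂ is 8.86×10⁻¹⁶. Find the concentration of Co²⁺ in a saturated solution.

Co(OH)₂(s) ⇌ Co²⁺(aq) + 2 OH⁻(aq)
With molar solubility s: [Co²⁺] = s, [OH⁻] = 2s.
Ksp = [Co²⁺][OH⁻]^2 = s · (2s)^2 = 4s^3 = 8.86×10⁻¹⁶
s = 6.05×10⁻⁶ mol L⁻¹
[Co²⁺] = s = 6.05×10⁻⁶ mol L⁻¹

6.05×10⁻⁶ M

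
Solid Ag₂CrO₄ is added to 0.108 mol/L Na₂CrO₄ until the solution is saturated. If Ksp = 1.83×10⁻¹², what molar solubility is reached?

2.06×10⁻⁶ M

Ag₂CrO₄(s) ⇌ 2 Ag⁺(aq) + CrO₄²⁻(aq)
The solution already contains CrO₄²⁻ at 0.108 mol/L. Let s be the molar solubility of Ag₂CrO₄.
[CrO₄²⁻] ≈ 0.108 mol/L (common ion dominates); [Ag⁺] = 2s.
Ksp = [Ag⁺]^2[CrO₄²⁻] = (2s)^2(0.108)
(2s)^2 = 1.83×10⁻¹² / (0.108) = 1.69×10⁻¹¹
s = 2.06×10⁻⁶ mol/L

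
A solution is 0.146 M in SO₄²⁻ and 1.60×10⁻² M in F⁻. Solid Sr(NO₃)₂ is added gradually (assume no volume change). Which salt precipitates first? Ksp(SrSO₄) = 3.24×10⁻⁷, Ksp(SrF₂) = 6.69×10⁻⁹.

SrSO₄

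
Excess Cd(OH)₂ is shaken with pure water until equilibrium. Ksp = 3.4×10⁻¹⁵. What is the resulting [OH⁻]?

Cd(OH)₂(s) ⇌ Cd²⁺(aq) + 2 OH⁻(aq)
With molar solubility s: [Cd²⁺] = s, [OH⁻] = 2s.
Ksp = [Cd²⁺][OH⁻]^2 = s · (2s)^2 = 4s^3 = 3.4×10⁻¹⁵
s = 9.5×10⁻⁶ mol/L
[OH⁻] = 2s = 1.9×10⁻⁵ mol/L

1.9×10⁻⁵ M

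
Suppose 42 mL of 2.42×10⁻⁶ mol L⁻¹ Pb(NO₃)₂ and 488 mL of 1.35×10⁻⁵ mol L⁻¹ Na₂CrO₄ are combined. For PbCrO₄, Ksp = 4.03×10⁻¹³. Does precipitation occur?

Yes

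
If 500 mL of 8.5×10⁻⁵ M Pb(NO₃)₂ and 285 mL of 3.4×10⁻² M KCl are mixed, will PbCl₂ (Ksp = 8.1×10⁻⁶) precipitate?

No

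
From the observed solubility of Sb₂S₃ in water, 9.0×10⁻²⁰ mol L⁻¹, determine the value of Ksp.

Sb₂S₃(s) ⇌ 2 Sb³⁺(aq) + 3 S²⁻(aq)
Let s be the molar solubility. Then [Sb³⁺] = 2s and [S²⁻] = 3s.
Ksp = [Sb³⁺]^2[S²⁻]^3 = (2s)^2 · (3s)^3 = 108s^5
Ksp = 108 × (9.0×10⁻²⁰)^5 = 6.4×10⁻⁹⁴

Ksp = 6.4×10⁻⁹⁴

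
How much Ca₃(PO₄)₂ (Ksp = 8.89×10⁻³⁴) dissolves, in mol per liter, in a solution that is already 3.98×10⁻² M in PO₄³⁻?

Ca₃(PO₄)₂(s) ⇌ 3 Ca²⁺(aq) + 2 PO₄³⁻(aq)
Let s be the solubility of Ca₃(PO₄)₂ here. The common ion gives [PO₄³⁻] ≈ 3.98×10⁻² M, and [Ca²⁺] = 3s.
Ksp = [Ca²⁺]^3[PO₄³⁻]^2 = (3s)^3(3.98×10⁻²)^2
(3s)^3 = 8.89×10⁻³⁴ / (3.98×10⁻²)^2 = 5.61×10⁻³¹
s = 2.75×10⁻¹¹ M

2.75×10⁻¹¹ M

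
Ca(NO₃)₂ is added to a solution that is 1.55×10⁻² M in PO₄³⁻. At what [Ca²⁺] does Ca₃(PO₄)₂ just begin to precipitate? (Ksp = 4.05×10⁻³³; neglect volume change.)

Precipitation begins when Q = Ksp.
Ca₃(PO₄)₂(s) ⇌ 3 Ca²⁺(aq) + 2 PO₄³⁻(aq)
Ksp = [Ca²⁺]^3[PO₄³⁻]^2 = [Ca²⁺]^3(1.55×10⁻²)^2
[Ca²⁺]^3 = 4.05×10⁻³³ / (1.55×10⁻²)^2 = 1.69×10⁻²⁹
[Ca²⁺] = 2.56×10⁻¹⁰ M

2.56×10⁻¹⁰ M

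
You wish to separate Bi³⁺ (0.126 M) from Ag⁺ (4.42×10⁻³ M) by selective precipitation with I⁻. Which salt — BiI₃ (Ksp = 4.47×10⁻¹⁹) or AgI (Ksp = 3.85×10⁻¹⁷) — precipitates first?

Precipitation of each salt begins when its ion product equals Ksp.
For BiI₃: [I⁻] = (Ksp/[Bi³⁺])^(1/3) = 1.53×10⁻⁶ M
For AgI: [I⁻] = (Ksp/[Ag⁺]) = 8.71×10⁻¹⁵ M
The smaller threshold [I⁻] is reached first, so AgI precipitates first.

AgI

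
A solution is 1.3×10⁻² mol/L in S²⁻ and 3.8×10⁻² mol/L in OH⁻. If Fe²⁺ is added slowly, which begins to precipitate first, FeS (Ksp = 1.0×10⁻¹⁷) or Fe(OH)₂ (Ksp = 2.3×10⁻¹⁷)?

A salt starts to precipitate once the ion product Q reaches its Ksp.
For FeS: [Fe²⁺] = (Ksp/[S²⁻]) = 7.7×10⁻¹⁶ mol/L
For Fe(OH)₂: [Fe²⁺] = (Ksp/[OH⁻]^2) = 1.6×10⁻¹⁴ mol/L
Since FeS needs less Fe²⁺ to reach saturation, it precipitates first.

FeS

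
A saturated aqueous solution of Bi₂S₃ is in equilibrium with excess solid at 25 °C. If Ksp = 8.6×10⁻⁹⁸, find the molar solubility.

Bi₂S₃(s) ⇌ 2 Bi³⁺(aq) + 3 S²⁻(aq)
With molar solubility s: [Bi³⁺] = 2s, [S²⁻] = 3s.
Ksp = [Bi³⁺]^2[S²⁻]^3 = (2s)^2 · (3s)^3 = 108s^5
108s^5 = 8.6×10⁻⁹⁸  ⇒  s^5 = 8.0×10⁻¹⁰⁰
s = 1.5×10⁻²⁰ M

1.5×10⁻²⁰ M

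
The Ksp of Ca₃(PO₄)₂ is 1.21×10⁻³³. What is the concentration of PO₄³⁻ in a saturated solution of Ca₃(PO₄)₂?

Ca₃(PO₄)₂(s) ⇌ 3 Ca²⁺(aq) + 2 PO₄³⁻(aq)
For each mole of Ca₃(PO₄)₂ that dissolves per liter, [Ca²⁺] = 3s and [PO₄³⁻] = 2s; let s denote this solubility.
Ksp = [Ca²⁺]^3[PO₄³⁻]^2 = (3s)^3 · (2s)^2 = 108s^5 = 1.21×10⁻³³
s = 1.02×10⁻⁷ M
[PO₄³⁻] = 2s = 2.05×10⁻⁷ M

2.05×10⁻⁷ M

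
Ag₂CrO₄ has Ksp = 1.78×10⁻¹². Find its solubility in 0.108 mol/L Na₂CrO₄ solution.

2.03×10⁻⁶ M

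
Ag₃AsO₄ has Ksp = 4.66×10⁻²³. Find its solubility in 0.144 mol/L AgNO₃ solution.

Ag₃AsO₄(s) ⇌ 3 Ag⁺(aq) + AsO₄³⁻(aq)
The solution already contains Ag⁺ at 0.144 mol/L. Let s be the molar solubility of Ag₃AsO₄.
[Ag⁺] ≈ 0.144 mol/L (common ion dominates); [AsO₄³⁻] = s.
Ksp = [Ag⁺]^3[AsO₄³⁻] = (0.144)^3s
s = 4.66×10⁻²³ / (0.144)^3 = 1.56×10⁻²⁰
s = 1.56×10⁻²⁰ mol/L

1.56×10⁻²⁰ M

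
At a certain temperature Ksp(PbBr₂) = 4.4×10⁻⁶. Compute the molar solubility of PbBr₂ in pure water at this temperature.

PbBr₂(s) ⇌ Pb²⁺(aq) + 2 Br⁻(aq)
Let s be the molar solubility. Then [Pb²⁺] = s and [Br⁻] = 2s.
Ksp = [Pb²⁺][Br⁻]^2 = s · (2s)^2 = 4s^3
4s^3 = 4.4×10⁻⁶  ⇒  s^3 = 1.1×10⁻⁶
s = (1.1×10⁻⁶)^(1/3) = 1.0×10⁻² mol L⁻¹

1.0×10⁻² M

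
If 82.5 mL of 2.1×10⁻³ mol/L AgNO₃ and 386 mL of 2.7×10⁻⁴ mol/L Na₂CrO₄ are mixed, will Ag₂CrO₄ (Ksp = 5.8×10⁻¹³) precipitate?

Yes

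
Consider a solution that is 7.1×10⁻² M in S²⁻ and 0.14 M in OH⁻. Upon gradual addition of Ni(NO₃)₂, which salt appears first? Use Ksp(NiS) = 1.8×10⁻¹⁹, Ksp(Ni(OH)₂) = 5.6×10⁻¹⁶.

NiS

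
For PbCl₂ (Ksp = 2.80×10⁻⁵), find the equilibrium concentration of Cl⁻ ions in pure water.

PbCl₂(s) ⇌ Pb²⁺(aq) + 2 Cl⁻(aq)
If s mol/L of PbCl₂ dissolves, [Pb²⁺] = s and [Cl⁻] = 2s.
Ksp = [Pb²⁺][Cl⁻]^2 = s · (2s)^2 = 4s^3 = 2.80×10⁻⁵
s = 1.91×10⁻² M
[Cl⁻] = 2s = 3.83×10⁻² M

3.83×10⁻² M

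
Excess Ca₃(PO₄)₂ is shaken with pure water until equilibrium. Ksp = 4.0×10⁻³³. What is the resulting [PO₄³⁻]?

2.6×10⁻⁷ M

Ca₃(PO₄)₂(s) ⇌ 3 Ca²⁺(aq) + 2 PO₄³⁻(aq)
For each mole of Ca₃(PO₄)₂ that dissolves per liter, [Ca²⁺] = 3s and [PO₄³⁻] = 2s; let s denote this solubility.
Ksp = [Ca²⁺]^3[PO₄³⁻]^2 = (3s)^3 · (2s)^2 = 108s^5 = 4.0×10⁻³³
s = 1.3×10⁻⁷ M
[PO₄³⁻] = 2s = 2.6×10⁻⁷ M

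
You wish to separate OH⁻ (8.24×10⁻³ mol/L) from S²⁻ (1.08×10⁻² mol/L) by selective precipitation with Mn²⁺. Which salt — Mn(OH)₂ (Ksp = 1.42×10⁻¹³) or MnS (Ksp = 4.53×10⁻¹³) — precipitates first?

MnS

A salt starts to precipitate once the ion product Q reaches its Ksp.
For Mn(OH)₂: [Mn²⁺] = (Ksp/[OH⁻]^2) = 2.09×10⁻⁹ mol/L
For MnS: [Mn²⁺] = (Ksp/[S²⁻]) = 4.19×10⁻¹¹ mol/L
Since MnS needs less Mn²⁺ to reach saturation, it precipitates first.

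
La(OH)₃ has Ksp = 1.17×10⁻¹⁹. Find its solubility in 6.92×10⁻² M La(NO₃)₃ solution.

3.97×10⁻⁷ M

La(OH)₃(s) ⇌ La³⁺(aq) + 3 OH⁻(aq)
Let s be the solubility of La(OH)₃ here. The common ion gives [La³⁺] ≈ 6.92×10⁻² M, and [OH⁻] = 3s.
Ksp = [La³⁺][OH⁻]^3 = (6.92×10⁻²)(3s)^3
(3s)^3 = 1.17×10⁻¹⁹ / (6.92×10⁻²) = 1.69×10⁻¹⁸
s = 3.97×10⁻⁷ M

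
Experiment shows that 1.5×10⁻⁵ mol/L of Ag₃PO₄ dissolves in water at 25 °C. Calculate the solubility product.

Ksp = 1.4×10⁻¹⁸

Ag₃PO₄(s) ⇌ 3 Ag⁺(aq) + PO₄³⁻(aq)
Let s be the molar solubility. Then [Ag⁺] = 3s and [PO₄³⁻] = s.
Ksp = [Ag⁺]^3[PO₄³⁻] = (3s)^3 · s = 27s^4
Ksp = 27 × (1.5×10⁻⁵)^4 = 1.4×10⁻¹⁸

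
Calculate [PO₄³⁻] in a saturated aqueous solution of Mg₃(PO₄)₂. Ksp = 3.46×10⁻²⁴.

1.59×10⁻⁵ M

Mg₃(PO₄)₂(s) ⇌ 3 Mg²⁺(aq) + 2 PO₄³⁻(aq)
If s mol/L of Mg₃(PO₄)₂ dissolves, [Mg²⁺] = 3s and [PO₄³⁻] = 2s.
Ksp = [Mg²⁺]^3[PO₄³⁻]^2 = (3s)^3 · (2s)^2 = 108s^5 = 3.46×10⁻²⁴
s = 7.96×10⁻⁶ M
[PO₄³⁻] = 2s = 1.59×10⁻⁵ M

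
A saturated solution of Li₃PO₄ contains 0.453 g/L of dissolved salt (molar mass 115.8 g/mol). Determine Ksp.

Ksp = 6.32×10⁻⁹

s = (0.453 g L⁻¹)/(115.8 g mol⁻¹) = 3.9119×10⁻³ M
Li₃PO₄(s) ⇌ 3 Li⁺(aq) + PO₄³⁻(aq)
Let s be the molar solubility. Then [Li⁺] = 3s and [PO₄³⁻] = s.
Ksp = [Li⁺]^3[PO₄³⁻] = (3s)^3 · s = 27s^4
Ksp = 27 × (3.9119×10⁻³)^4 = 6.32×10⁻⁹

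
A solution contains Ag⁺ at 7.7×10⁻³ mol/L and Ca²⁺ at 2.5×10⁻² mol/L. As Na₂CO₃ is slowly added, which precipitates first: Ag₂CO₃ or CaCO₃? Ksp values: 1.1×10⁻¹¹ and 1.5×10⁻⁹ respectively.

The threshold for precipitation is Q = Ksp.
For Ag₂CO₃: [CO₃²⁻] = (Ksp/[Ag⁺]^2) = 1.9×10⁻⁷ mol/L
For CaCO₃: [CO₃²⁻] = (Ksp/[Ca²⁺]) = 6.0×10⁻⁸ mol/L
CaCO₃ requires the lower [CO₃²⁻], so it precipitates first.

CaCO₃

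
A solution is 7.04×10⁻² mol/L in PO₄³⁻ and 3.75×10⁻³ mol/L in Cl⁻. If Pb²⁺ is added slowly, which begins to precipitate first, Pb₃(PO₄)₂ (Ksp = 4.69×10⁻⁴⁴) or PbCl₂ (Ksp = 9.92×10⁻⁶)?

Pb₃(PO₄)₂

Each salt precipitates once Q = Ksp for that salt.
For Pb₃(PO₄)₂: [Pb²⁺] = (Ksp/[PO₄³⁻]^2)^(1/3) = 2.12×10⁻¹⁴ mol/L
For PbCl₂: [Pb²⁺] = (Ksp/[Cl⁻]^2) = 0.705 mol/L
Since Pb₃(PO₄)₂ needs less Pb²⁺ to reach saturation, it precipitates first.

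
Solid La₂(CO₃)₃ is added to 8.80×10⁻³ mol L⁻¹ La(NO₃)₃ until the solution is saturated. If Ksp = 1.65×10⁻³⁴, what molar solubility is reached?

4.29×10⁻¹¹ M

La₂(CO₃)₃(s) ⇌ 2 La³⁺(aq) + 3 CO₃²⁻(aq)
With La³⁺ already at 8.80×10⁻³ mol L⁻¹ and s small, take [La³⁺] ≈ 8.80×10⁻³ mol L⁻¹ and [CO₃²⁻] = 3s.
Ksp = [La³⁺]^2[CO₃²⁻]^3 = (8.80×10⁻³)^2(3s)^3
(3s)^3 = 1.65×10⁻³⁴ / (8.80×10⁻³)^2 = 2.13×10⁻³⁰
s = 4.29×10⁻¹¹ mol L⁻¹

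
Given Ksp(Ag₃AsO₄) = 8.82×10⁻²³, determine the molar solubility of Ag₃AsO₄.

Ag₃AsO₄(s) ⇌ 3 Ag⁺(aq) + AsO₄³⁻(aq)
Let s be the molar solubility. Then [Ag⁺] = 3s and [AsO₄³⁻] = s.
Ksp = [Ag⁺]^3[AsO₄³⁻] = (3s)^3 · s = 27s^4
27s^4 = 8.82×10⁻²³  ⇒  s^4 = 3.27×10⁻²⁴
Taking the 4th root, s = 1.34×10⁻⁶ M.

1.34×10⁻⁶ M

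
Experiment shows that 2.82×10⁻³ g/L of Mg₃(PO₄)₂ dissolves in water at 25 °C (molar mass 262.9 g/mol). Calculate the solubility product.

s = (2.82×10⁻³ g L⁻¹)/(262.9 g mol⁻¹) = 1.0727×10⁻⁵ M
Mg₃(PO₄)₂(s) ⇌ 3 Mg²⁺(aq) + 2 PO₄³⁻(aq)
With molar solubility s: [Mg²⁺] = 3s, [PO₄³⁻] = 2s.
Ksp = [Mg²⁺]^3[PO₄³⁻]^2 = (3s)^3 · (2s)^2 = 108s^5
Ksp = 108 × (1.0727×10⁻⁵)^5 = 1.53×10⁻²³

Ksp = 1.53×10⁻²³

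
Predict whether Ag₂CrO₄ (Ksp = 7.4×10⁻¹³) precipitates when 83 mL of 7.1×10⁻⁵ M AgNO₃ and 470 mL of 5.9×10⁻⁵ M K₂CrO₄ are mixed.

The combined volume is 553 mL.
[Ag⁺] = (7.1×10⁻⁵)(83)/553 = 1.1×10⁻⁵ M
[CrO₄²⁻] = (5.9×10⁻⁵)(470)/553 = 5.0×10⁻⁵ M
Q = [Ag⁺]^2[CrO₄²⁻] = 5.7×10⁻¹⁵
Q < Ksp (5.7×10⁻¹⁵ vs 7.4×10⁻¹³); the solution remains unsaturated and no precipitate forms.

No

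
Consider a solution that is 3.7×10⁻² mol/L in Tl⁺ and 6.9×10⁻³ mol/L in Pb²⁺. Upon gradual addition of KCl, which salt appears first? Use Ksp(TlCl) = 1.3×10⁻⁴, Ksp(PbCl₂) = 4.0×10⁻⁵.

TlCl

A salt starts to precipitate once the ion product Q reaches its Ksp.
For TlCl: [Cl⁻] = (Ksp/[Tl⁺]) = 3.5×10⁻³ mol/L
For PbCl₂: [Cl⁻] = (Ksp/[Pb²⁺])^(1/2) = 7.6×10⁻² mol/L
Since TlCl needs less Cl⁻ to reach saturation, it precipitates first.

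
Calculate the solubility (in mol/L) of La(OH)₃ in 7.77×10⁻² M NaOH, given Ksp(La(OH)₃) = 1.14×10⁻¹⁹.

2.43×10⁻¹⁶ M

La(OH)₃(s) ⇌ La³⁺(aq) + 3 OH⁻(aq)
The solution already contains OH⁻ at 7.77×10⁻² M. Let s be the molar solubility of La(OH)₃.
[OH⁻] ≈ 7.77×10⁻² M (common ion dominates); [La³⁺] = s.
Ksp = [La³⁺][OH⁻]^3 = s(7.77×10⁻²)^3
s = 1.14×10⁻¹⁹ / (7.77×10⁻²)^3 = 2.43×10⁻¹⁶
s = 2.43×10⁻¹⁶ M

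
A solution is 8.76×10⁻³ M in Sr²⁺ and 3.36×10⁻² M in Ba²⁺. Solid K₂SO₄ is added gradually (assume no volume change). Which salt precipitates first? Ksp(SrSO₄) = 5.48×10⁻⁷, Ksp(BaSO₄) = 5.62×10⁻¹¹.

Precipitation begins when Q = Ksp.
For SrSO₄: [SO₄²⁻] = (Ksp/[Sr²⁺]) = 6.26×10⁻⁵ M
For BaSO₄: [SO₄²⁻] = (Ksp/[Ba²⁺]) = 1.67×10⁻⁹ M
The smaller threshold [SO₄²⁻] is reached first, so BaSO₄ precipitates first.

BaSO₄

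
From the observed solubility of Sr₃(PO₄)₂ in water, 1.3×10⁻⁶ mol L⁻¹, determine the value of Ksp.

Ksp = 4.0×10⁻²⁸

Sr₃(PO₄)₂(s) ⇌ 3 Sr²⁺(aq) + 2 PO₄³⁻(aq)
With molar solubility s: [Sr²⁺] = 3s, [PO₄³⁻] = 2s.
Ksp = [Sr²⁺]^3[PO₄³⁻]^2 = (3s)^3 · (2s)^2 = 108s^5
Ksp = 108 × (1.3×10⁻⁶)^5 = 4.0×10⁻²⁸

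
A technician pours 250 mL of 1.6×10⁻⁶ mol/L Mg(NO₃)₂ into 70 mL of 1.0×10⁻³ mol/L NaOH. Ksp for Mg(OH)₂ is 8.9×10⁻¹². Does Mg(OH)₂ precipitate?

After mixing, V = 250 mL + 70 mL = 320 mL.
[Mg²⁺] = (1.6×10⁻⁶)(250)/320 = 1.3×10⁻⁶ mol/L
[OH⁻] = (1.0×10⁻³)(70)/320 = 2.2×10⁻⁴ mol/L
Q = [Mg²⁺][OH⁻]^2 = 6.0×10⁻¹⁴
Q = 6.0×10⁻¹⁴ < Ksp = 8.9×10⁻¹², so the solution is unsaturated and no precipitate forms.

No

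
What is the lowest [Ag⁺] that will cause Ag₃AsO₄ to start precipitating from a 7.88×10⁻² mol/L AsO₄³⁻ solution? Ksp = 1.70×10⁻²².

Each salt precipitates once Q = Ksp for that salt.
Ag₃AsO₄(s) ⇌ 3 Ag⁺(aq) + AsO₄³⁻(aq)
Ksp = [Ag⁺]^3[AsO₄³⁻] = [Ag⁺]^3(7.88×10⁻²)
[Ag⁺]^3 = 1.70×10⁻²² / (7.88×10⁻²) = 2.16×10⁻²¹
[Ag⁺] = 1.29×10⁻⁷ mol/L

1.29×10⁻⁷ M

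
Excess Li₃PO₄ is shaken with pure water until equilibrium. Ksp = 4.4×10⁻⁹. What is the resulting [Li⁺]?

1.1×10⁻² M

Li₃PO₄(s) ⇌ 3 Li⁺(aq) + PO₄³⁻(aq)
Call the molar solubility s, so that [Li⁺] = 3s and [PO₄³⁻] = s.
Ksp = [Li⁺]^3[PO₄³⁻] = (3s)^3 · s = 27s^4 = 4.4×10⁻⁹
s = 3.6×10⁻³ mol L⁻¹
[Li⁺] = 3s = 1.1×10⁻² mol L⁻¹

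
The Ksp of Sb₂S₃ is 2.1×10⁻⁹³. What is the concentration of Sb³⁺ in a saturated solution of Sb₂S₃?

2.3×10⁻¹⁹ M

Sb₂S₃(s) ⇌ 2 Sb³⁺(aq) + 3 S²⁻(aq)
Call the molar solubility s, so that [Sb³⁺] = 2s and [S²⁻] = 3s.
Ksp = [Sb³⁺]^2[S²⁻]^3 = (2s)^2 · (3s)^3 = 108s^5 = 2.1×10⁻⁹³
s = 1.1×10⁻¹⁹ mol/L
[Sb³⁺] = 2s = 2.3×10⁻¹⁹ mol/L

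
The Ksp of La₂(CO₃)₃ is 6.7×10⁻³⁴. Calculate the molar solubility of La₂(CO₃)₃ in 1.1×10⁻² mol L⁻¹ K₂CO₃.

1.1×10⁻¹⁴ M

La₂(CO₃)₃(s) ⇌ 2 La³⁺(aq) + 3 CO₃²⁻(aq)
The solution already contains CO₃²⁻ at 1.1×10⁻² mol L⁻¹. Let s be the molar solubility of La₂(CO₃)₃.
[CO₃²⁻] ≈ 1.1×10⁻² mol L⁻¹ (common ion dominates); [La³⁺] = 2s.
Ksp = [La³⁺]^2[CO₃²⁻]^3 = (2s)^2(1.1×10⁻²)^3
(2s)^2 = 6.7×10⁻³⁴ / (1.1×10⁻²)^3 = 5.0×10⁻²⁸
s = 1.1×10⁻¹⁴ mol L⁻¹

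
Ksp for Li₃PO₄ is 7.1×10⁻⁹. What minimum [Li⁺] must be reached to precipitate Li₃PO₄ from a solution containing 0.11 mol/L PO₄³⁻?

4.0×10⁻³ M

Precipitation of each salt begins when its ion product equals Ksp.
Li₃PO₄(s) ⇌ 3 Li⁺(aq) + PO₄³⁻(aq)
Ksp = [Li⁺]^3[PO₄³⁻] = [Li⁺]^3(0.11)
[Li⁺]^3 = 7.1×10⁻⁹ / (0.11) = 6.5×10⁻⁸
[Li⁺] = 4.0×10⁻³ mol/L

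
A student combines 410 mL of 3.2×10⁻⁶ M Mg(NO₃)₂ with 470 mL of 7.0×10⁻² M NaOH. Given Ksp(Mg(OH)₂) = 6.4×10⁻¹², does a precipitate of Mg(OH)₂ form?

Yes

Total volume after mixing = 410 + 470 = 880 mL.
[Mg²⁺] = (3.2×10⁻⁶)(410)/880 = 1.5×10⁻⁶ M
[OH⁻] = (7.0×10⁻²)(470)/880 = 3.7×10⁻² M
Q = [Mg²⁺][OH⁻]^2 = 2.1×10⁻⁹
Because Q > Ksp (2.1×10⁻⁹ vs 6.4×10⁻¹²), a precipitate of Mg(OH)₂ forms.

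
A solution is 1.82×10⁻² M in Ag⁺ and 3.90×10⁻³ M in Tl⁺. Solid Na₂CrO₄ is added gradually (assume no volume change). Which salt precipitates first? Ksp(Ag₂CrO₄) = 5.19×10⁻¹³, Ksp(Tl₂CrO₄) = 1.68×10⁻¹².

Ag₂CrO₄

The threshold for precipitation is Q = Ksp.
For Ag₂CrO₄: [CrO₄²⁻] = (Ksp/[Ag⁺]^2) = 1.57×10⁻⁹ M
For Tl₂CrO₄: [CrO₄²⁻] = (Ksp/[Tl⁺]^2) = 1.10×10⁻⁷ M
Since Ag₂CrO₄ needs less CrO₄²⁻ to reach saturation, it precipitates first.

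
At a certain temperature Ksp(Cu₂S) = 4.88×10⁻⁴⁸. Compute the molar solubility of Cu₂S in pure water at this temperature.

1.07×10⁻¹⁶ M

Cu₂S(s) ⇌ 2 Cu⁺(aq) + S²⁻(aq)
If s mol/L of Cu₂S dissolves, [Cu⁺] = 2s and [S²⁻] = s.
Ksp = [Cu⁺]^2[S²⁻] = (2s)^2 · s = 4s^3
4s^3 = 4.88×10⁻⁴⁸  ⇒  s^3 = 1.22×10⁻⁴⁸
s = (1.22×10⁻⁴⁸)^(1/3) = 1.07×10⁻¹⁶ mol/L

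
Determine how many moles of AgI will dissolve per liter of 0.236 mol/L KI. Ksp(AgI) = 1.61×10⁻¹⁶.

6.82×10⁻¹⁶ M

AgI(s) ⇌ Ag⁺(aq) + I⁻(aq)
Let s be the solubility of AgI here. The common ion gives [I⁻] ≈ 0.236 mol/L, and [Ag⁺] = s.
Ksp = [Ag⁺][I⁻] = s(0.236)
s = 1.61×10⁻¹⁶ / (0.236) = 6.82×10⁻¹⁶
s = 6.82×10⁻¹⁶ mol/L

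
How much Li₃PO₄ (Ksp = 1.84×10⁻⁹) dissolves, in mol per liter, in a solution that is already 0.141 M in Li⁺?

Li₃PO₄(s) ⇌ 3 Li⁺(aq) + PO₄³⁻(aq)
With Li⁺ already at 0.141 M and s small, take [Li⁺] ≈ 0.141 M and [PO₄³⁻] = s.
Ksp = [Li⁺]^3[PO₄³⁻] = (0.141)^3s
s = 1.84×10⁻⁹ / (0.141)^3 = 6.56×10⁻⁷
s = 6.56×10⁻⁷ M

6.56×10⁻⁷ M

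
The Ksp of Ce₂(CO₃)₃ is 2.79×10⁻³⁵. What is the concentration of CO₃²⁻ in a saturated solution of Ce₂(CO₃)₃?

1.44×10⁻⁷ M

Ce₂(CO₃)₃(s) ⇌ 2 Ce³⁺(aq) + 3 CO₃²⁻(aq)
With molar solubility s: [Ce³⁺] = 2s, [CO₃²⁻] = 3s.
Ksp = [Ce³⁺]^2[CO₃²⁻]^3 = (2s)^2 · (3s)^3 = 108s^5 = 2.79×10⁻³⁵
s = 4.81×10⁻⁸ M
[CO₃²⁻] = 3s = 1.44×10⁻⁷ M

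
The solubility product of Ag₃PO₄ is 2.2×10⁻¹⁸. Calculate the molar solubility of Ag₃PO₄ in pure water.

1.7×10⁻⁵ M

Ag₃PO₄(s) ⇌ 3 Ag⁺(aq) + PO₄³⁻(aq)
For each mole of Ag₃PO₄ that dissolves per liter, [Ag⁺] = 3s and [PO₄³⁻] = s; let s denote this solubility.
Ksp = [Ag⁺]^3[PO₄³⁻] = (3s)^3 · s = 27s^4
27s^4 = 2.2×10⁻¹⁸  ⇒  s^4 = 8.1×10⁻²⁰
s = (8.1×10⁻²⁰)^(1/4) = 1.7×10⁻⁵ M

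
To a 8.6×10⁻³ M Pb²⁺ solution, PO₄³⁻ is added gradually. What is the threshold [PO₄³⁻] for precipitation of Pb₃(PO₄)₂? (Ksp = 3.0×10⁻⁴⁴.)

The threshold for precipitation is Q = Ksp.
Pb₃(PO₄)₂(s) ⇌ 3 Pb²⁺(aq) + 2 PO₄³⁻(aq)
Ksp = [Pb²⁺]^3[PO₄³⁻]^2 = [PO₄³⁻]^2(8.6×10⁻³)^3
[PO₄³⁻]^2 = 3.0×10⁻⁴⁴ / (8.6×10⁻³)^3 = 4.7×10⁻³⁸
[PO₄³⁻] = 2.2×10⁻¹⁹ M

2.2×10⁻¹⁹ M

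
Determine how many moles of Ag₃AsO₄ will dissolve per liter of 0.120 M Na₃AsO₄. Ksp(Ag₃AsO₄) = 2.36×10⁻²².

Ag₃AsO₄(s) ⇌ 3 Ag⁺(aq) + AsO₄³⁻(aq)
With AsO₄³⁻ already at 0.120 M and s small, take [AsO₄³⁻] ≈ 0.120 M and [Ag⁺] = 3s.
Ksp = [Ag⁺]^3[AsO₄³⁻] = (3s)^3(0.120)
(3s)^3 = 2.36×10⁻²² / (0.120) = 1.97×10⁻²¹
s = 4.18×10⁻⁸ M

4.18×10⁻⁸ M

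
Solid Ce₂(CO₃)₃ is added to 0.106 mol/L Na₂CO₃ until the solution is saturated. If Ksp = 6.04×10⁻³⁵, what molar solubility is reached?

1.13×10⁻¹⁶ M

Ce₂(CO₃)₃(s) ⇌ 2 Ce³⁺(aq) + 3 CO₃²⁻(aq)
The solution already contains CO₃²⁻ at 0.106 mol/L. Let s be the molar solubility of Ce₂(CO₃)₃.
[CO₃²⁻] ≈ 0.106 mol/L (common ion dominates); [Ce³⁺] = 2s.
Ksp = [Ce³⁺]^2[CO₃²⁻]^3 = (2s)^2(0.106)^3
(2s)^2 = 6.04×10⁻³⁵ / (0.106)^3 = 5.07×10⁻³²
s = 1.13×10⁻¹⁶ mol/L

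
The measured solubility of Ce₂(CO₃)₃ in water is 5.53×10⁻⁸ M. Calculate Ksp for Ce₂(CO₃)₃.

Ce₂(CO₃)₃(s) ⇌ 2 Ce³⁺(aq) + 3 CO₃²⁻(aq)
If s mol/L of Ce₂(CO₃)₃ dissolves, [Ce³⁺] = 2s and [CO₃²⁻] = 3s.
Ksp = [Ce³⁺]^2[CO₃²⁻]^3 = (2s)^2 · (3s)^3 = 108s^5
Ksp = 108 × (5.53×10⁻⁸)^5 = 5.59×10⁻³⁵

Ksp = 5.59×10⁻³⁵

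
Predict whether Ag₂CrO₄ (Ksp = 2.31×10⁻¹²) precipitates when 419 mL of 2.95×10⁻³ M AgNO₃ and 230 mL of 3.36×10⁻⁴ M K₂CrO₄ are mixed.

Yes

Total volume after mixing = 419 + 230 = 649 mL.
[Ag⁺] = (2.95×10⁻³)(419)/649 = 1.90×10⁻³ M
[CrO₄²⁻] = (3.36×10⁻⁴)(230)/649 = 1.19×10⁻⁴ M
Q = [Ag⁺]^2[CrO₄²⁻] = 4.32×10⁻¹⁰
Since Q (4.32×10⁻¹⁰) exceeds Ksp (2.31×10⁻¹²), Ag₂CrO₄ will precipitate.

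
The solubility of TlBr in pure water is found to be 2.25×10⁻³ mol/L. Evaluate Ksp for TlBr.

TlBr(s) ⇌ Tl⁺(aq) + Br⁻(aq)
With molar solubility s: [Tl⁺] = s, [Br⁻] = s.
Ksp = [Tl⁺][Br⁻] = s · s = s^2
Ksp = (2.25×10⁻³)^2 = 5.06×10⁻⁶

Ksp = 5.06×10⁻⁶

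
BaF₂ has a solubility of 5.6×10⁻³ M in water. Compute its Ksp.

BaF₂(s) ⇌ Ba²⁺(aq) + 2 F⁻(aq)
Call the molar solubility s, so that [Ba²⁺] = s and [F⁻] = 2s.
Ksp = [Ba²⁺][F⁻]^2 = s · (2s)^2 = 4s^3
Ksp = 4 × (5.6×10⁻³)^3 = 7.0×10⁻⁷

Ksp = 7.0×10⁻⁷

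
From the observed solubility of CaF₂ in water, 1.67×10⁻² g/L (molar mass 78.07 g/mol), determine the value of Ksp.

Ksp = 3.92×10⁻¹¹

Molar solubility s = (1.67×10⁻² g/L) / (78.07 g/mol) = 2.1391×10⁻⁴ mol/L
CaF₂(s) ⇌ Ca²⁺(aq) + 2 F⁻(aq)
With molar solubility s: [Ca²⁺] = s, [F⁻] = 2s.
Ksp = [Ca²⁺][F⁻]^2 = s · (2s)^2 = 4s^3
Ksp = 4 × (2.1391×10⁻⁴)^3 = 3.92×10⁻¹¹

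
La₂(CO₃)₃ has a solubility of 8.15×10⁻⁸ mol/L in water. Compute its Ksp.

Ksp = 3.88×10⁻³⁴

La₂(CO₃)₃(s) ⇌ 2 La³⁺(aq) + 3 CO₃²⁻(aq)
If s mol/L of La₂(CO₃)₃ dissolves, [La³⁺] = 2s and [CO₃²⁻] = 3s.
Ksp = [La³⁺]^2[CO₃²⁻]^3 = (2s)^2 · (3s)^3 = 108s^5
Ksp = 108 × (8.15×10⁻⁸)^5 = 3.88×10⁻³⁴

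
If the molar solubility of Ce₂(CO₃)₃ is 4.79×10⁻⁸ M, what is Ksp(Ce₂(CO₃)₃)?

Ksp = 2.72×10⁻³⁵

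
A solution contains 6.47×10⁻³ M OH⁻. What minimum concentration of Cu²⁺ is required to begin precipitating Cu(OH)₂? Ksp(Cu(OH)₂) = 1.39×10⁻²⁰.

3.32×10⁻¹⁶ M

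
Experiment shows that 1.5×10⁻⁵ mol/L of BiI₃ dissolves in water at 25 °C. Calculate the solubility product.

BiI₃(s) ⇌ Bi³⁺(aq) + 3 I⁻(aq)
Call the molar solubility s, so that [Bi³⁺] = s and [I⁻] = 3s.
Ksp = [Bi³⁺][I⁻]^3 = s · (3s)^3 = 27s^4
Ksp = 27 × (1.5×10⁻⁵)^4 = 1.4×10⁻¹⁸

Ksp = 1.4×10⁻¹⁸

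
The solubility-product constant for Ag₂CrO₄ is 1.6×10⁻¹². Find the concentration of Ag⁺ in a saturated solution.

1.5×10⁻⁴ M

Ag₂CrO₄(s) ⇌ 2 Ag⁺(aq) + CrO₄²⁻(aq)
Call the molar solubility s, so that [Ag⁺] = 2s and [CrO₄²⁻] = s.
Ksp = [Ag⁺]^2[CrO₄²⁻] = (2s)^2 · s = 4s^3 = 1.6×10⁻¹²
s = 7.4×10⁻⁵ M
[Ag⁺] = 2s = 1.5×10⁻⁴ M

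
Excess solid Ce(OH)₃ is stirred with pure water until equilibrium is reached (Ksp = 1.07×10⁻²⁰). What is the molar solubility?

4.46×10⁻⁶ M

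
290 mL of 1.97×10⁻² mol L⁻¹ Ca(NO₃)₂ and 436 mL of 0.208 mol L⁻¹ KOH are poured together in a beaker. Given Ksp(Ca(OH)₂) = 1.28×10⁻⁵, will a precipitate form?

Yes

Total volume after mixing = 290 + 436 = 726 mL.
[Ca²⁺] = (1.97×10⁻²)(290)/726 = 7.87×10⁻³ mol L⁻¹
[OH⁻] = (0.208)(436)/726 = 0.125 mol L⁻¹
Q = [Ca²⁺][OH⁻]^2 = 1.23×10⁻⁴
Since Q (1.23×10⁻⁴) exceeds Ksp (1.28×10⁻⁵), Ca(OH)₂ will precipitate.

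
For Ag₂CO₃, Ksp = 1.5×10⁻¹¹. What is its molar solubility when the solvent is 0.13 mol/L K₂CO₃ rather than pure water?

5.4×10⁻⁶ M

Ag₂CO₃(s) ⇌ 2 Ag⁺(aq) + CO₃²⁻(aq)
With CO₃²⁻ already at 0.13 mol/L and s small, take [CO₃²⁻] ≈ 0.13 mol/L and [Ag⁺] = 2s.
Ksp = [Ag⁺]^2[CO₃²⁻] = (2s)^2(0.13)
(2s)^2 = 1.5×10⁻¹¹ / (0.13) = 1.2×10⁻¹⁰
s = 5.4×10⁻⁶ mol/L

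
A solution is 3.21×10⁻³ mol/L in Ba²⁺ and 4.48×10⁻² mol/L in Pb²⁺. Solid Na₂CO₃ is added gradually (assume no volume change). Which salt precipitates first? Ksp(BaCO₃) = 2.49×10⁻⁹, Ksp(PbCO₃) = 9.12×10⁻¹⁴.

PbCO₃

Each salt precipitates once Q = Ksp for that salt.
For BaCO₃: [CO₃²⁻] = (Ksp/[Ba²⁺]) = 7.76×10⁻⁷ mol/L
For PbCO₃: [CO₃²⁻] = (Ksp/[Pb²⁺]) = 2.04×10⁻¹² mol/L
PbCO₃ requires the lower [CO₃²⁻], so it precipitates first.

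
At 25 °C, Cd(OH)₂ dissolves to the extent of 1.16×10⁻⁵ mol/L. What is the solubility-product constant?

Ksp = 6.24×10⁻¹⁵

Cd(OH)₂(s) ⇌ Cd²⁺(aq) + 2 OH⁻(aq)
With molar solubility s: [Cd²⁺] = s, [OH⁻] = 2s.
Ksp = [Cd²⁺][OH⁻]^2 = s · (2s)^2 = 4s^3
Ksp = 4 × (1.16×10⁻⁵)^3 = 6.24×10⁻¹⁵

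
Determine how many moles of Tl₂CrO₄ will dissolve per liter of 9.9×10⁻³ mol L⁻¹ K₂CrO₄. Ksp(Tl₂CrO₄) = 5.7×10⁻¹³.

Tl₂CrO₄(s) ⇌ 2 Tl⁺(aq) + CrO₄²⁻(aq)
The solution already contains CrO₄²⁻ at 9.9×10⁻³ mol L⁻¹. Let s be the molar solubility of Tl₂CrO₄.
[CrO₄²⁻] ≈ 9.9×10⁻³ mol L⁻¹ (common ion dominates); [Tl⁺] = 2s.
Ksp = [Tl⁺]^2[CrO₄²⁻] = (2s)^2(9.9×10⁻³)
(2s)^2 = 5.7×10⁻¹³ / (9.9×10⁻³) = 5.8×10⁻¹¹
s = 3.8×10⁻⁶ mol L⁻¹

3.8×10⁻⁶ M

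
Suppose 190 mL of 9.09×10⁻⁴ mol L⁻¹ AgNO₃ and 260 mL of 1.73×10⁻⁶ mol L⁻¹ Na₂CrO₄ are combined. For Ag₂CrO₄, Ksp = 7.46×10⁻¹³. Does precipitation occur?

Total volume after mixing = 190 + 260 = 450 mL.
[Ag⁺] = (9.09×10⁻⁴)(190)/450 = 3.84×10⁻⁴ mol L⁻¹
[CrO₄²⁻] = (1.73×10⁻⁶)(260)/450 = 1.00×10⁻⁶ mol L⁻¹
Q = [Ag⁺]^2[CrO₄²⁻] = 1.47×10⁻¹³
Q < Ksp (1.47×10⁻¹³ vs 7.46×10⁻¹³); the solution remains unsaturated and no precipitate forms.

No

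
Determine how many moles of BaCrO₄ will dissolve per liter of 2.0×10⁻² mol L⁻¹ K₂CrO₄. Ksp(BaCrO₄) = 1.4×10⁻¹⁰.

7.0×10⁻⁹ M

BaCrO₄(s) ⇌ Ba²⁺(aq) + CrO₄²⁻(aq)
Let s be the solubility of BaCrO₄ here. The common ion gives [CrO₄²⁻] ≈ 2.0×10⁻² mol L⁻¹, and [Ba²⁺] = s.
Ksp = [Ba²⁺][CrO₄²⁻] = s(2.0×10⁻²)
s = 1.4×10⁻¹⁰ / (2.0×10⁻²) = 7.0×10⁻⁹
s = 7.0×10⁻⁹ mol L⁻¹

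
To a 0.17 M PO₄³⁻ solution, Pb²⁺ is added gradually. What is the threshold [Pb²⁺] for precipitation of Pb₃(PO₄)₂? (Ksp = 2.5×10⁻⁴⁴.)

Precipitation begins when Q = Ksp.
Pb₃(PO₄)₂(s) ⇌ 3 Pb²⁺(aq) + 2 PO₄³⁻(aq)
Ksp = [Pb²⁺]^3[PO₄³⁻]^2 = [Pb²⁺]^3(0.17)^2
[Pb²⁺]^3 = 2.5×10⁻⁴⁴ / (0.17)^2 = 8.7×10⁻⁴³
[Pb²⁺] = 9.5×10⁻¹⁵ M

9.5×10⁻¹⁵ M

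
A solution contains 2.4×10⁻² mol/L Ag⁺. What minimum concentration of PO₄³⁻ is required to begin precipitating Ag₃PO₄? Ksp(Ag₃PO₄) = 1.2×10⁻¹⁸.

A salt starts to precipitate once the ion product Q reaches its Ksp.
Ag₃PO₄(s) ⇌ 3 Ag⁺(aq) + PO₄³⁻(aq)
Ksp = [Ag⁺]^3[PO₄³⁻] = [PO₄³⁻](2.4×10⁻²)^3
[PO₄³⁻] = 1.2×10⁻¹⁸ / (2.4×10⁻²)^3 = 8.7×10⁻¹⁴
[PO₄³⁻] = 8.7×10⁻¹⁴ mol/L

8.7×10⁻¹⁴ M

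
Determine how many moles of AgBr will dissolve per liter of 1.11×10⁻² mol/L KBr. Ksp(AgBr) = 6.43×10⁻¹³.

5.79×10⁻¹¹ M

AgBr(s) ⇌ Ag⁺(aq) + Br⁻(aq)
Let s be the solubility of AgBr here. The common ion gives [Br⁻] ≈ 1.11×10⁻² mol/L, and [Ag⁺] = s.
Ksp = [Ag⁺][Br⁻] = s(1.11×10⁻²)
s = 6.43×10⁻¹³ / (1.11×10⁻²) = 5.79×10⁻¹¹
s = 5.79×10⁻¹¹ mol/L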